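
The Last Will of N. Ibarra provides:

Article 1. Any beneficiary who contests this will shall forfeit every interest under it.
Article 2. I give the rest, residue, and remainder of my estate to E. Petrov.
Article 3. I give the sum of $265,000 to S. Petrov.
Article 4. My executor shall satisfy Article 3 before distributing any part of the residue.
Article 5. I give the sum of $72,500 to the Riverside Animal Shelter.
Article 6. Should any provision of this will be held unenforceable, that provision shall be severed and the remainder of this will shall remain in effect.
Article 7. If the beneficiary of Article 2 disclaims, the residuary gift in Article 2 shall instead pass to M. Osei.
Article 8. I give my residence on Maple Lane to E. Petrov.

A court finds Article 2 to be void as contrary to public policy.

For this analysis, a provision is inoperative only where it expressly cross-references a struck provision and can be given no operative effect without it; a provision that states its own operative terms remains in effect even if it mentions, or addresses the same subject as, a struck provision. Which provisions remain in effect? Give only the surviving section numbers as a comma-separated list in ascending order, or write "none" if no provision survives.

1, 3, 4, 5, 6, 8

Article 2 is struck. The only function of Article 7 is the alternative disposition for Article 2, so it cannot stand once Article 2 is removed. Under the severability clause in Article 6, the remaining provisions continue in force. The provisions still in force are Article 1, Article 3, Article 4, Article 5, Article 6, and Article 8.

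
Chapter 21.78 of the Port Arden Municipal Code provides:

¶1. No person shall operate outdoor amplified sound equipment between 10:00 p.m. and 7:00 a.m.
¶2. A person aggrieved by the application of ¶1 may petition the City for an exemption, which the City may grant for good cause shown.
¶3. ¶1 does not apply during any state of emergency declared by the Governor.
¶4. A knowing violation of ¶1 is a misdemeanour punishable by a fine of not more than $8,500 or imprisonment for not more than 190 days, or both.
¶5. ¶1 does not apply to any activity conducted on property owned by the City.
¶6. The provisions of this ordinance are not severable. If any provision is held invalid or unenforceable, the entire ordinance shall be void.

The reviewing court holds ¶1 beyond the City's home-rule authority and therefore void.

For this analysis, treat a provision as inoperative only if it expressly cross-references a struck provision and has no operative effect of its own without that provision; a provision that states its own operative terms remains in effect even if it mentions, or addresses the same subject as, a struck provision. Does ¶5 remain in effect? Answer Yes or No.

¶1 is struck. ¶2 has no operative effect of its own apart from ¶1 and is therefore inoperative. ¶3 merely fixes the emergency suspension of ¶1; with ¶1 gone it has nothing to operate on and falls away. ¶4 has no operative effect of its own apart from ¶1 and is therefore inoperative. ¶5 operates only by reference to ¶1, so it falls with ¶1. ¶6 provides that the ordinance is not severable, so the invalidity of any one provision voids the entire ordinance. No provision of the ordinance survives. ¶5 is among the inoperative provisions, so the answer is no.

No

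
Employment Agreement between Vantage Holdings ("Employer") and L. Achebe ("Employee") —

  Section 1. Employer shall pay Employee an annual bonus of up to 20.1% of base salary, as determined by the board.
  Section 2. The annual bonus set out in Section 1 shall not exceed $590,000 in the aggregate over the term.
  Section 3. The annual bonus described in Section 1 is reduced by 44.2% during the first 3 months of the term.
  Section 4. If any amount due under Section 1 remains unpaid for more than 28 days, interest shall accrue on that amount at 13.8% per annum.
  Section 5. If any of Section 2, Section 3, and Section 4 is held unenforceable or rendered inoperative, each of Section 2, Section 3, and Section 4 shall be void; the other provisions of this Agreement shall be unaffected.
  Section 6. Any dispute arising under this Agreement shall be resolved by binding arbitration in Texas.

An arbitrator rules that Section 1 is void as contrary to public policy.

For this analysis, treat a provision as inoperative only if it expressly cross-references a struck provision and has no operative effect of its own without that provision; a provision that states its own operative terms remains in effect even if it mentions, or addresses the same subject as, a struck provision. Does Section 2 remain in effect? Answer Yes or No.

No

Section 1 is struck. The whole of Section 2 is the aggregate cap on the annual bonus, defined by reference to Section 1, so Section 2 cannot stand once Section 1 is removed. Section 3 operates only by reference to Section 1, so it falls with Section 1. Section 4 operates only by reference to Section 1, so it falls with Section 1. Section 5 declares Section 2, Section 3, and Section 4 mutually dependent; since one of them has fallen, all of them are of no effect. The remainder continues in force under Section 5. The provisions still in force are Section 5 and Section 6. Section 2 is among the inoperative provisions, so the answer is no.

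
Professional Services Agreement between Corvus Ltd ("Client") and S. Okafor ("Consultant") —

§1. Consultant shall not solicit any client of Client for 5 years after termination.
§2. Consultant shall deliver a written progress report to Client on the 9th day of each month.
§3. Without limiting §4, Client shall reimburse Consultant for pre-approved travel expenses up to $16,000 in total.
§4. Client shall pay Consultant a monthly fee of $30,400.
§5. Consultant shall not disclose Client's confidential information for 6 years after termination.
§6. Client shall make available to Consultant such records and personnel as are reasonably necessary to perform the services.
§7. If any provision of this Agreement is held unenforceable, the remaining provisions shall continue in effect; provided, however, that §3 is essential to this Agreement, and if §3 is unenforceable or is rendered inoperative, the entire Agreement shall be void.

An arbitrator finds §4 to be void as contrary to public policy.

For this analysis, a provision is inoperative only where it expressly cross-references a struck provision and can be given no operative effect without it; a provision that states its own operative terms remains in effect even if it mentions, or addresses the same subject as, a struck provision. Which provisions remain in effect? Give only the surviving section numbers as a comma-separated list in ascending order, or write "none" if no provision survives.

1, 2, 3, 5, 6, 7

§4 is struck. Although §3 refers to §4, its operative terms do not depend on §4, so it remains in effect. No other provision's operative terms depend on §4. §7 makes §3 an essential term, but §3 is unaffected, so the severability proviso in §7 preserves the remaining provisions. That leaves §1, §2, §3, §5, §6, and §7 in effect.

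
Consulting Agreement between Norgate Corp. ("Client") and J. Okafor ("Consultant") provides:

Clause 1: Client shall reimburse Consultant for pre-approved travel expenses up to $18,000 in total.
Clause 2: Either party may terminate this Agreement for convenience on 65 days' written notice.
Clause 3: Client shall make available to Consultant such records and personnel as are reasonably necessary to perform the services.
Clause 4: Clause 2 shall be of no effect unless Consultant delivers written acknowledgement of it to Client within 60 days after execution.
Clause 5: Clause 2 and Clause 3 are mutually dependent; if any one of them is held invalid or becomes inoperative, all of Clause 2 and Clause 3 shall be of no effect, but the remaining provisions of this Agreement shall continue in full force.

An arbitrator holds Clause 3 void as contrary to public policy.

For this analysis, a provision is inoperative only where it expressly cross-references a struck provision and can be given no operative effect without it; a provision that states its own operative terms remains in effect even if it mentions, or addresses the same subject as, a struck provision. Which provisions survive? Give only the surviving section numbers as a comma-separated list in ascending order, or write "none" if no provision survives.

Clause 3 is struck. No other provision's operative terms depend on Clause 3. Clause 5 declares Clause 2 and Clause 3 mutually dependent; since one of them has fallen, all of them are of no effect. That brings down Clause 2 as well. Clause 4 in turn depends solely on a provision now struck and likewise falls. The remainder continues in force under Clause 5. The provisions still in force are Clause 1 and Clause 5.

1, 5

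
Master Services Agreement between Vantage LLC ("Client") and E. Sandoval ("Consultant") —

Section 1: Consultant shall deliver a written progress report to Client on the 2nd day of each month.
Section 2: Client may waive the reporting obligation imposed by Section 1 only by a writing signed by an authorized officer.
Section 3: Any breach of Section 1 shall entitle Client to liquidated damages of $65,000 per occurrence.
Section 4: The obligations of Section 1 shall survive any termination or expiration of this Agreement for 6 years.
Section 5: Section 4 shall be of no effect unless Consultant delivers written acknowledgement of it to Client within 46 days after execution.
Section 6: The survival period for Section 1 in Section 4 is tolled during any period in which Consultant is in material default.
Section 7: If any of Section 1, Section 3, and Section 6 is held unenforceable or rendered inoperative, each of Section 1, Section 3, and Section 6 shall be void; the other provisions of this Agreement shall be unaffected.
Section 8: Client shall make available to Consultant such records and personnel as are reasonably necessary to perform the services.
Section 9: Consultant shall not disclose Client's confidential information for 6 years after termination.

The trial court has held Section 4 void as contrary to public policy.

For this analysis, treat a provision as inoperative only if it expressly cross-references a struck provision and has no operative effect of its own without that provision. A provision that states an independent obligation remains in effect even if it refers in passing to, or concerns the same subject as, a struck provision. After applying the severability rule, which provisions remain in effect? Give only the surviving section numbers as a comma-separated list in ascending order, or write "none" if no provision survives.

Section 4 is struck. The only function of Section 5 is the acknowledgement condition for Section 4, so it cannot stand once Section 4 is removed. Section 6 does nothing except set the tolling of the survival period for Section 1 by reference to Section 4; with Section 4 gone it has no independent effect and is inoperative. Section 7 declares Section 1, Section 3, and Section 6 mutually dependent; since one of them has fallen, all of them are of no effect. That brings down Section 1 and Section 3 as well. Section 2 in turn depends solely on a provision now struck and likewise falls. The remainder continues in force under Section 7. Section 7, Section 8, and Section 9 remain in effect.

7, 8, 9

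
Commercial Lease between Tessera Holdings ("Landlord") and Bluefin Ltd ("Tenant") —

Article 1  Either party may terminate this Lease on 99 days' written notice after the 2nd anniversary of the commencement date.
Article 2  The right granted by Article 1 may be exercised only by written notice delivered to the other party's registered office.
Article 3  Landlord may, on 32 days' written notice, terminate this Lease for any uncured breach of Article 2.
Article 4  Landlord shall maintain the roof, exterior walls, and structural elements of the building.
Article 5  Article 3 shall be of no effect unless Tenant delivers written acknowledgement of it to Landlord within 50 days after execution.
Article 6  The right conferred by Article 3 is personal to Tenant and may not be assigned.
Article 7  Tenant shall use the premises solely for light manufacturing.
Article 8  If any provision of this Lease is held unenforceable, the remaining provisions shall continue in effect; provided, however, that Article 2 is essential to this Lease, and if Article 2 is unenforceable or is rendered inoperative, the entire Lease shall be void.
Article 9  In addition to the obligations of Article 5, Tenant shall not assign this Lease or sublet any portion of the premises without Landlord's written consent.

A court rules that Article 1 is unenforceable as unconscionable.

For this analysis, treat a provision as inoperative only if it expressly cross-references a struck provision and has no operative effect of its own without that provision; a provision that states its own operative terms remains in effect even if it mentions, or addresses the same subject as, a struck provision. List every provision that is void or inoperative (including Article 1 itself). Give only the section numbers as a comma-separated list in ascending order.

Article 1 is struck. Article 2 operates only by reference to Article 1, so it falls with Article 1. Article 3 operates only by reference to Article 2, so it falls with Article 2. Article 5 merely fixes the acknowledgement condition for Article 3; with Article 3 gone it has nothing to operate on and falls away. Article 6 has no operative effect of its own apart from Article 3 and is therefore inoperative. Article 8 makes Article 2 an essential term, and Article 2 has been rendered inoperative by the cascade; under Article 8, the entire Lease is therefore void. No provision of the Lease survives.

1, 2, 3, 4, 5, 6, 7, 8, 9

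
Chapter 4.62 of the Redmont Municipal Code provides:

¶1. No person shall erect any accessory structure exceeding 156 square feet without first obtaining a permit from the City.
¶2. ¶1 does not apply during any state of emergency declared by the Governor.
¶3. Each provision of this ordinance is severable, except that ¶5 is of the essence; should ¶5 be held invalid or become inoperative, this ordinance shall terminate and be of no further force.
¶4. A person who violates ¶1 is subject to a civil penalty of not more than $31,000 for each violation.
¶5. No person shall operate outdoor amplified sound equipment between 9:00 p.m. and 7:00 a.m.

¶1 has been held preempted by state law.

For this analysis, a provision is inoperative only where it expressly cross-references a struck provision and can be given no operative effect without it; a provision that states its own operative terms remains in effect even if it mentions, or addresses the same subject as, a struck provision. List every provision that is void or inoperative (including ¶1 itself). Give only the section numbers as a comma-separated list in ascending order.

1, 2, 4

¶1 is struck. ¶2 has no operative effect of its own apart from ¶1 and is therefore inoperative. ¶4 operates only by reference to ¶1, so it falls with ¶1. ¶3 makes ¶5 an essential term, but ¶5 is unaffected, so the severability proviso in ¶3 preserves the remaining provisions. The provisions still in force are ¶3 and ¶5.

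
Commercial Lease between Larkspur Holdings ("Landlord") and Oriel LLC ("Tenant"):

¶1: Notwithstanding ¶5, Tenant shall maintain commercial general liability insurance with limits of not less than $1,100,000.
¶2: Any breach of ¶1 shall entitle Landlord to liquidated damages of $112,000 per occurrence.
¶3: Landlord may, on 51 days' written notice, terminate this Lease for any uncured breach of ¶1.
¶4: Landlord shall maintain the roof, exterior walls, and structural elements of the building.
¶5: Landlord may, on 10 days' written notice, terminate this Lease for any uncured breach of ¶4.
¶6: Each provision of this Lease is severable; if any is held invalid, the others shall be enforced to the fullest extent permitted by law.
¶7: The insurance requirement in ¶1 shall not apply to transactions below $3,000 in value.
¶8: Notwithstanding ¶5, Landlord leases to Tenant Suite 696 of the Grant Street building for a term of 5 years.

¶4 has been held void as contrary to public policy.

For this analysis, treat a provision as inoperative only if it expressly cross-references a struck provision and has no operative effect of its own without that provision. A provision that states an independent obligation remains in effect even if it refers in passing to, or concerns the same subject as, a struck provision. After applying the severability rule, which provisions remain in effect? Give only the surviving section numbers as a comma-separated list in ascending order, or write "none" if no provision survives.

1, 2, 3, 6, 7, 8

¶4 is struck. The only function of ¶5 is the termination right for breach of ¶4, so it cannot stand once ¶4 is removed. Although ¶8 refers to ¶5, its operative terms do not depend on ¶5, so it remains in effect. Although ¶1 refers to ¶5, its operative terms do not depend on ¶5, so it remains in effect. ¶6 is a severability clause and preserves every provision that can still be given independent effect. That leaves ¶1, ¶2, ¶3, ¶6, ¶7, and ¶8 in effect.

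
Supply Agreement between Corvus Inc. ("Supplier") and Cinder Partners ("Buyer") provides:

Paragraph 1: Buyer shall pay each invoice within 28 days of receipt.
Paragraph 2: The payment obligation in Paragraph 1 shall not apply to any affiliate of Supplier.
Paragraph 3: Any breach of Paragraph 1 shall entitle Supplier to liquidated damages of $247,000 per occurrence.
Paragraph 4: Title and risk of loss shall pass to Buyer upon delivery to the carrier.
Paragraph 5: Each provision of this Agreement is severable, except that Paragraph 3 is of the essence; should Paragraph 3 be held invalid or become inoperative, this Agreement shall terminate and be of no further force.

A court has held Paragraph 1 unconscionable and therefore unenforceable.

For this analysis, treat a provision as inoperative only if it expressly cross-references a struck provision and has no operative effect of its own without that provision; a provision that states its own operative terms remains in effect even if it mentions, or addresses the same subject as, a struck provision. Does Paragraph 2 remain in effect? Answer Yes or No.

No

Paragraph 1 is struck. The whole of Paragraph 2 is the carve-out from the payment obligation, defined by reference to Paragraph 1, so Paragraph 2 cannot stand once Paragraph 1 is removed. The whole of Paragraph 3 is the liquidated-damages amount, defined by reference to Paragraph 1, so Paragraph 3 cannot stand once Paragraph 1 is removed. Paragraph 5 makes Paragraph 3 an essential term, and Paragraph 3 has been rendered inoperative by the cascade; under Paragraph 5, the entire Agreement is therefore void. No provision of the Agreement survives. Paragraph 2 is among the inoperative provisions, so the answer is no.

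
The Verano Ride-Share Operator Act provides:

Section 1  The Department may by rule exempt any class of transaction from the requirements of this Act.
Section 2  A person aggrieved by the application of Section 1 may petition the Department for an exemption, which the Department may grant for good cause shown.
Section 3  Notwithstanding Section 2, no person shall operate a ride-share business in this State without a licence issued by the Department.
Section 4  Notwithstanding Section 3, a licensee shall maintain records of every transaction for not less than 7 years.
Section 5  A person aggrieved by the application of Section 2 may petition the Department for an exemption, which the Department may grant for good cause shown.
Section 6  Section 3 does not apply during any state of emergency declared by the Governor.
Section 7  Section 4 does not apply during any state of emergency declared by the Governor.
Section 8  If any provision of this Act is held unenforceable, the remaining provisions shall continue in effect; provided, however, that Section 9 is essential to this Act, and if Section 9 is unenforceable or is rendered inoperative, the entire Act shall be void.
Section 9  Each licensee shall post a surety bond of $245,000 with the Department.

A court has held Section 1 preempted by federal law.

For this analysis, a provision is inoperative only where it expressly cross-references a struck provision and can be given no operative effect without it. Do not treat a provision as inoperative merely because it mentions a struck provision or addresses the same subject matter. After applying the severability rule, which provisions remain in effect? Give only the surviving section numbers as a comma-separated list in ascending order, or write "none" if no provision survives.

3, 4, 6, 7, 8, 9

Section 1 is struck. The only function of Section 2 is the exemption procedure for Section 1, so it cannot stand once Section 1 is removed. Section 5 has no operative effect of its own apart from Section 2 and is therefore inoperative. Although Section 3 refers to Section 2, its operative terms do not depend on Section 2, so it remains in effect. Section 8 makes Section 9 an essential term, but Section 9 is unaffected, so the severability proviso in Section 8 preserves the remaining provisions. Section 3, Section 4, Section 6, Section 7, Section 8, and Section 9 remain in effect.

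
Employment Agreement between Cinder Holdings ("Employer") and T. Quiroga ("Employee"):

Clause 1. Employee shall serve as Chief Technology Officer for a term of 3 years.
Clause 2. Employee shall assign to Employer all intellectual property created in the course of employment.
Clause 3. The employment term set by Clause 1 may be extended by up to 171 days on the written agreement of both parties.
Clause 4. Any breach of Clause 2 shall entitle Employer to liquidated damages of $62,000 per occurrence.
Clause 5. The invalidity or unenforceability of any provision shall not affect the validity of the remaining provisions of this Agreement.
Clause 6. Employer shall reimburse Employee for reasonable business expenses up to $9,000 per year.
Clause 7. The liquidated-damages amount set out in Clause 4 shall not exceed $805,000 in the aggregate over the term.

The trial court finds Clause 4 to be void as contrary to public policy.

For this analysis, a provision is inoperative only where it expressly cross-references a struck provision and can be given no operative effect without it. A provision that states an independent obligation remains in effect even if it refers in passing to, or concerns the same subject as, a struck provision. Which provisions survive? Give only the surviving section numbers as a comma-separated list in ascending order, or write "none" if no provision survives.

1, 2, 3, 5, 6

Clause 4 is struck. Clause 7 operates only by reference to Clause 4, so it falls with Clause 4. Under the severability clause in Clause 5, the remaining provisions continue in force. That leaves Clause 1, Clause 2, Clause 3, Clause 5, and Clause 6 in effect.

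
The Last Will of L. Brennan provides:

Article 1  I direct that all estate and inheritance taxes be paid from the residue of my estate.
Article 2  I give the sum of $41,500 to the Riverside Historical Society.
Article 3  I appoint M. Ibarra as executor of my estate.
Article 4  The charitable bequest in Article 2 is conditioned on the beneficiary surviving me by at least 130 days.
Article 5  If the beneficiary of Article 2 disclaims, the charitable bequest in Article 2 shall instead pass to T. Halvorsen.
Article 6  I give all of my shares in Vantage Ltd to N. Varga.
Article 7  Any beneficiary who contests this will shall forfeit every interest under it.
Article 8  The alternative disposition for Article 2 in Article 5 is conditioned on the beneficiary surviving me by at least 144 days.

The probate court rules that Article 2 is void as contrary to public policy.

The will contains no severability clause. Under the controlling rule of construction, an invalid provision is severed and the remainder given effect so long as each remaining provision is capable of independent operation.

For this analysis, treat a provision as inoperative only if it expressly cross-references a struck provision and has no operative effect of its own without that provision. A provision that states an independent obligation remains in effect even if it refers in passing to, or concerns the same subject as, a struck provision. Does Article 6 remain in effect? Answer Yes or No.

Yes

Article 2 is struck. The only function of Article 4 is the survivorship condition on Article 2, so it cannot stand once Article 2 is removed. Article 5 operates only by reference to Article 2, so it falls with Article 2. Article 8 operates only by reference to Article 5, so it falls with Article 5. Under the stated default rule, only provisions that cannot operate independently fall away; the rest are enforced. That leaves Article 1, Article 3, Article 6, and Article 7 in effect. Article 6 is among the surviving provisions, so the answer is yes.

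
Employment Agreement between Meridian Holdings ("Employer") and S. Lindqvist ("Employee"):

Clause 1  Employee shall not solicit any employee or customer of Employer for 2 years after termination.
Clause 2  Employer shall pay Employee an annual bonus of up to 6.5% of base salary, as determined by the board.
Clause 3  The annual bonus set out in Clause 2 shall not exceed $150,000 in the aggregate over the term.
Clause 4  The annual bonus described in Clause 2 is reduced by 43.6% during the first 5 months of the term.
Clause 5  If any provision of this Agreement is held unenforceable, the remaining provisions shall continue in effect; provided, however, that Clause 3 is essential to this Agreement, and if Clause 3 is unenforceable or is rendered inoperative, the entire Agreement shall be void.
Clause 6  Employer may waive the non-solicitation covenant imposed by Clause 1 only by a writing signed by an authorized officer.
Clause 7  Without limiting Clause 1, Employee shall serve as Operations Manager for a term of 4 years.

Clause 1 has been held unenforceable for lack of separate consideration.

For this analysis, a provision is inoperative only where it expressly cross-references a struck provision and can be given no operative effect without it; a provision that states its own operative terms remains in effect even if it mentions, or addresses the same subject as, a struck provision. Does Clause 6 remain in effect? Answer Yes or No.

Clause 1 is struck. The only function of Clause 6 is the waiver condition for Clause 1, so it cannot stand once Clause 1 is removed. Clause 7 mentions Clause 1 but its own obligation stands independently of Clause 1, so Clause 7 is not affected. Clause 5 makes Clause 3 an essential term, but Clause 3 is unaffected, so the severability proviso in Clause 5 preserves the remaining provisions. That leaves Clause 2, Clause 3, Clause 4, Clause 5, and Clause 7 in effect. Clause 6 is among the inoperative provisions, so the answer is no.

No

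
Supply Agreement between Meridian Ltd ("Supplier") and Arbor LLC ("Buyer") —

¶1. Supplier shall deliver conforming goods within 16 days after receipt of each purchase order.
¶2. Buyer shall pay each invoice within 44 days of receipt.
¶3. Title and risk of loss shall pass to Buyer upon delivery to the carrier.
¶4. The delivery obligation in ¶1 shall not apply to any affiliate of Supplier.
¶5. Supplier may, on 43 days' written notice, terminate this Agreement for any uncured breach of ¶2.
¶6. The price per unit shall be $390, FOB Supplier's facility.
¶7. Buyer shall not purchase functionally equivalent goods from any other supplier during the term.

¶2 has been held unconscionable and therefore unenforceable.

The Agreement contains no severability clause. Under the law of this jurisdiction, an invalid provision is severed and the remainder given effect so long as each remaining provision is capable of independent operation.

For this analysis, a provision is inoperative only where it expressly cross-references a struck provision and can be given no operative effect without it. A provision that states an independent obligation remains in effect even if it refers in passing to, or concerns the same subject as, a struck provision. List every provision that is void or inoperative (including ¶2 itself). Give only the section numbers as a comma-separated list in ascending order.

2, 5

¶2 is struck. ¶5 has no operative effect of its own apart from ¶2 and is therefore inoperative. With no severability clause, the stated default rule severs what cannot stand and enforces each remaining provision that can operate on its own. ¶1, ¶3, ¶4, ¶6, and ¶7 remain in effect.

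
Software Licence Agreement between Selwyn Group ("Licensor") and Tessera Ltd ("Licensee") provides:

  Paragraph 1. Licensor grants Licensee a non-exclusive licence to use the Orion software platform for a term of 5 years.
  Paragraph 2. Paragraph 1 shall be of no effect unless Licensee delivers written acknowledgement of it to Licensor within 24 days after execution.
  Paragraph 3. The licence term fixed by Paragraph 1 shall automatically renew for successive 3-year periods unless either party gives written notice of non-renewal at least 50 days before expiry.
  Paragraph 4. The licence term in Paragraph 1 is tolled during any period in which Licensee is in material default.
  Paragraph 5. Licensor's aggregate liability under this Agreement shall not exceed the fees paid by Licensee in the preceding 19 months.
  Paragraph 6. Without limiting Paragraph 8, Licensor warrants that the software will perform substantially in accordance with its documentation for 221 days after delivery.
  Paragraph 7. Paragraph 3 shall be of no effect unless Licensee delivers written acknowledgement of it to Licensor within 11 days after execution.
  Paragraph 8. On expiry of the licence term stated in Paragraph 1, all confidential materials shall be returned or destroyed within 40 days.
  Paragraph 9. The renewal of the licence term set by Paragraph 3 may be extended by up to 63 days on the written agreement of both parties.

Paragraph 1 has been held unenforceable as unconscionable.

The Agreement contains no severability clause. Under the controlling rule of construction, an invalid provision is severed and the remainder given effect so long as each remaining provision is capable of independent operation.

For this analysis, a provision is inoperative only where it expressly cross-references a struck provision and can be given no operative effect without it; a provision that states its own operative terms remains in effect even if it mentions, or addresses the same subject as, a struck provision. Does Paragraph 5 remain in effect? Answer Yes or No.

Yes

Paragraph 1 is struck. Paragraph 2 merely fixes the acknowledgement condition for Paragraph 1; with Paragraph 1 gone it has nothing to operate on and falls away. Paragraph 3 has no operative effect of its own apart from Paragraph 1 and is therefore inoperative. Paragraph 4 has no operative effect of its own apart from Paragraph 1 and is therefore inoperative. Paragraph 8 merely fixes the return obligation tied to Paragraph 1; with Paragraph 1 gone it has nothing to operate on and falls away. Paragraph 7 operates only by reference to Paragraph 3, so it falls with Paragraph 3. The whole of Paragraph 9 is the extension of the renewal of the licence term, defined by reference to Paragraph 3, so Paragraph 9 cannot stand once Paragraph 3 is removed. Paragraph 6 mentions Paragraph 8 but its own obligation stands independently of Paragraph 8, so Paragraph 6 is not affected. Under the stated default rule, only provisions that cannot operate independently fall away; the rest are enforced. That leaves Paragraph 5 and Paragraph 6 in effect. Paragraph 5 is among the surviving provisions, so the answer is yes.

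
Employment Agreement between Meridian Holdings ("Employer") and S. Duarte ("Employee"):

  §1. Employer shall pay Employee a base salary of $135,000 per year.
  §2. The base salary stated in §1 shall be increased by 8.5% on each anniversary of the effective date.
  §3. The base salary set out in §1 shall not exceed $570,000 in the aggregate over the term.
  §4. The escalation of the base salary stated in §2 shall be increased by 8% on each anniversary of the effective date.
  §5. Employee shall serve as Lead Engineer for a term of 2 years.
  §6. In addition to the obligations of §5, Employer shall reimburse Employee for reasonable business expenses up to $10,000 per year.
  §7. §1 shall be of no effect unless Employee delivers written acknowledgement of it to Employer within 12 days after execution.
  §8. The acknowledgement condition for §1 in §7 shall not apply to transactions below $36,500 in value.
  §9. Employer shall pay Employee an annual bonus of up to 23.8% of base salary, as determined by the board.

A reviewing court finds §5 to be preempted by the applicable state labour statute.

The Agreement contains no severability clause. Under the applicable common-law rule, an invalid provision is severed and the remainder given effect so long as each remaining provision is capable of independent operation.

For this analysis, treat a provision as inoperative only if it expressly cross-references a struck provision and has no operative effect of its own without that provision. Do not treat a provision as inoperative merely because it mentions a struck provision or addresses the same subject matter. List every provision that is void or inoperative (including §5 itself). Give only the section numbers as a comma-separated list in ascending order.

5

§5 is struck. Although §6 refers to §5, its operative terms do not depend on §5, so it remains in effect. Nothing else in the Agreement is defined by reference to §5. With no severability clause, the stated default rule severs what cannot stand and enforces each remaining provision that can operate on its own. §1, §2, §3, §4, §6, §7, §8, and §9 remain in effect.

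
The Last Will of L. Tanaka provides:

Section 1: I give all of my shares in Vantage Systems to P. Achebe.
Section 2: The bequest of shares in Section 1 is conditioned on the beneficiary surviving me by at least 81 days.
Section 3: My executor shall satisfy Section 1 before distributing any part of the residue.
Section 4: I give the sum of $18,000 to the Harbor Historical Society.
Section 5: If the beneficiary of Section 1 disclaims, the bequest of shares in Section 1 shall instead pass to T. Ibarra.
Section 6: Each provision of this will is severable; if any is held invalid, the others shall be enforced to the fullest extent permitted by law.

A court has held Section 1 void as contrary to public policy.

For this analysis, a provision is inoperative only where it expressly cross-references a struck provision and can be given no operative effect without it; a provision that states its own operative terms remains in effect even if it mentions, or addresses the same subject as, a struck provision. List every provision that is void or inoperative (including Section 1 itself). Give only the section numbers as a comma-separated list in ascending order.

1, 2, 3, 5

Section 1 is struck. The only function of Section 2 is the survivorship condition on Section 1, so it cannot stand once Section 1 is removed. The only function of Section 3 is the priority direction for Section 1, so it cannot stand once Section 1 is removed. Section 5 merely fixes the alternative disposition for Section 1; with Section 1 gone it has nothing to operate on and falls away. Section 6 is a severability clause and preserves every provision that can still be given independent effect. That leaves Section 4 and Section 6 in effect.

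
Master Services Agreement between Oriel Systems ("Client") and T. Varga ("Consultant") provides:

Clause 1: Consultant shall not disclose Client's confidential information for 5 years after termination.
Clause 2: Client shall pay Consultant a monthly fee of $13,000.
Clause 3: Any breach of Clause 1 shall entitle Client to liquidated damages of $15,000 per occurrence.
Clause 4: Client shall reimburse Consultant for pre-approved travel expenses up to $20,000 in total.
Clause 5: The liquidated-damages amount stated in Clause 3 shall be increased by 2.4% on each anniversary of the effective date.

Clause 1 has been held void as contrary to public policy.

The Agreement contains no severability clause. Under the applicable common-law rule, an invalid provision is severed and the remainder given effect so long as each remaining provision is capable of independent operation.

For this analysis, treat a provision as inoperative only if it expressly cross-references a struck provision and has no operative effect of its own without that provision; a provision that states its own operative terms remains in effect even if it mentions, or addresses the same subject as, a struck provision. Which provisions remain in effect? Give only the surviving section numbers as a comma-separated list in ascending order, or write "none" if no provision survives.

2, 4

Clause 1 is struck. The whole of Clause 3 is the liquidated-damages amount, defined by reference to Clause 1, so Clause 3 cannot stand once Clause 1 is removed. The whole of Clause 5 is the escalation of the liquidated-damages amount, defined by reference to Clause 3, so Clause 5 cannot stand once Clause 3 is removed. With no severability clause, the stated default rule severs what cannot stand and enforces each remaining provision that can operate on its own. Clause 2 and Clause 4 remain in effect.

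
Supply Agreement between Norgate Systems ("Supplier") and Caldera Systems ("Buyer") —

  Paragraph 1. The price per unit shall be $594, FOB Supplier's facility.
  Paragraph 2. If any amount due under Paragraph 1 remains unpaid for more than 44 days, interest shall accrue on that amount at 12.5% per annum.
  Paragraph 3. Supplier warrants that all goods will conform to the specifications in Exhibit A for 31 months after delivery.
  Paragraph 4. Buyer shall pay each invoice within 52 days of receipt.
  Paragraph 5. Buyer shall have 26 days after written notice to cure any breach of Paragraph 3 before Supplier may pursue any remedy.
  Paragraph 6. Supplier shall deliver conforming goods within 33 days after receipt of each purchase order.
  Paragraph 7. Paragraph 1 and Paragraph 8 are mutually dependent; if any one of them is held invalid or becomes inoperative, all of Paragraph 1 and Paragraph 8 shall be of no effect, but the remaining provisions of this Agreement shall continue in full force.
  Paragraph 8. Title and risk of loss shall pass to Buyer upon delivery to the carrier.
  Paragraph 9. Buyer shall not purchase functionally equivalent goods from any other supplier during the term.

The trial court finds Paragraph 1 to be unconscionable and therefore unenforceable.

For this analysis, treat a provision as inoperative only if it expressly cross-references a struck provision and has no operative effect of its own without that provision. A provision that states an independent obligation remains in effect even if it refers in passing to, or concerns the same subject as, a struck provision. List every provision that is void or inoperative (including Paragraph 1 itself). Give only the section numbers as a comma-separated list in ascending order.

Paragraph 1 is struck. Paragraph 2 has no operative effect of its own apart from Paragraph 1 and is therefore inoperative. Paragraph 7 declares Paragraph 1 and Paragraph 8 mutually dependent; since one of them has fallen, all of them are of no effect. That brings down Paragraph 8 as well. The remainder continues in force under Paragraph 7. That leaves Paragraph 3, Paragraph 4, Paragraph 5, Paragraph 6, Paragraph 7, and Paragraph 9 in effect.

1, 2, 8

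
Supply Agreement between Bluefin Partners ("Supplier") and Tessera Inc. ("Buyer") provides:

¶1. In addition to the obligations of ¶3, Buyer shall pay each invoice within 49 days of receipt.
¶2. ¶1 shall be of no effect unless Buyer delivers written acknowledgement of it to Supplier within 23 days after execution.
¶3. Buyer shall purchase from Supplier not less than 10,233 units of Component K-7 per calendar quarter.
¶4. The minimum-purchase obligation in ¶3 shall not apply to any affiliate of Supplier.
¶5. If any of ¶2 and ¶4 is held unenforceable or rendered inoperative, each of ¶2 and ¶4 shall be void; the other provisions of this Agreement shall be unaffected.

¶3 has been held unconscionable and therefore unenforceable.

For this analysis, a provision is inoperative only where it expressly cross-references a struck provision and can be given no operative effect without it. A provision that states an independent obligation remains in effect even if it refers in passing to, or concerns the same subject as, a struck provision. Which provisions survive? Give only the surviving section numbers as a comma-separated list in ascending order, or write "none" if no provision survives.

¶3 is struck. ¶4 does nothing except set the carve-out from the minimum-purchase obligation by reference to ¶3; with ¶3 gone it has no independent effect and is inoperative. ¶1 mentions ¶3 but its own obligation stands independently of ¶3, so ¶1 is not affected. ¶5 declares ¶2 and ¶4 mutually dependent; since one of them has fallen, all of them are of no effect. That brings down ¶2 as well. The remainder continues in force under ¶5. The provisions still in force are ¶1 and ¶5.

1, 5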